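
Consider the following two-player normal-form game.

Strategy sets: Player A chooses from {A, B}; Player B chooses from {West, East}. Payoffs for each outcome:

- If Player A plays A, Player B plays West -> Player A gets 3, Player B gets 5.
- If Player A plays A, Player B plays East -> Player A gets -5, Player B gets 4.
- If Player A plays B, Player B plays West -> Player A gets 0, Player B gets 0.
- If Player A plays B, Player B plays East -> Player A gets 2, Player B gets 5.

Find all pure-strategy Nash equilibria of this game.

The pure Nash equilibria are (A, West); (B, East).

For each strategy profile, look for a profitable unilateral deviation.
(A, West): Player A gets 3, best alternative 0; Player B gets 5, best alternative 4. No profitable deviation — NE.
(A, East): Player A can switch to B (-5 → 2). Not NE.
(B, West): Player A can switch to A (0 → 3). Not NE.
(B, East): Player A gets 2, best alternative -5; Player B gets 5, best alternative 0. No profitable deviation — NE.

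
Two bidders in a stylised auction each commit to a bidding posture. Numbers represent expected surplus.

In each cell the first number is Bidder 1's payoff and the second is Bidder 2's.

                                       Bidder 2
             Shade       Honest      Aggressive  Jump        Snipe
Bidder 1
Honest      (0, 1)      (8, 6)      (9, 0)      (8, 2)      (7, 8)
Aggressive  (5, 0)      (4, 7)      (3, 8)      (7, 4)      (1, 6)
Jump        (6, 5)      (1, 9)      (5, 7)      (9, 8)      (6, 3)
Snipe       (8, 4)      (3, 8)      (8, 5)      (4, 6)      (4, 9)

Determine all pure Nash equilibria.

Bidder 1 against Shade: payoffs 0, 5, 6, 8 → best response Snipe.
Bidder 1 against Honest: payoffs 8, 4, 1, 3 → best response Honest.
Bidder 1 against Aggressive: payoffs 9, 3, 5, 8 → best response Honest.
Bidder 1 against Jump: payoffs 8, 7, 9, 4 → best response Jump.
Bidder 1 against Snipe: payoffs 7, 1, 6, 4 → best response Honest.
Bidder 2 against Honest: payoffs 1, 6, 0, 2, 8 → best response Snipe.
Bidder 2 against Aggressive: payoffs 0, 7, 8, 4, 6 → best response Aggressive.
Bidder 2 against Jump: payoffs 5, 9, 7, 8, 3 → best response Honest.
Bidder 2 against Snipe: payoffs 4, 8, 5, 6, 9 → best response Snipe.
Mutual best responses: (Honest, Snipe).

The unique pure-strategy Nash equilibrium is (Honest, Snipe).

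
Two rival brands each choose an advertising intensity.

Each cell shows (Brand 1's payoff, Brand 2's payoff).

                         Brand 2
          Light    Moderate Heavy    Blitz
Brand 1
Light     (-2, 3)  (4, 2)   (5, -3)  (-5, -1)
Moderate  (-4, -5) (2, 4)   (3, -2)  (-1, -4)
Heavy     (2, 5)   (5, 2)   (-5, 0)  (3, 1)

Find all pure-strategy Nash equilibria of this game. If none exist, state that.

For each strategy profile, look for a profitable unilateral deviation.
(Light, Light): Brand 1 can switch to Heavy (-2 → 2). Not NE.
(Light, Moderate): Brand 1 can switch to Heavy (4 → 5). Not NE.
(Light, Heavy): Brand 2 can switch to Light (-3 → 3). Not NE.
(Light, Blitz): Brand 1 can switch to Moderate (-5 → -1). Not NE.
(Moderate, Light): Brand 1 can switch to Light (-4 → -2). Not NE.
(Moderate, Moderate): Brand 1 can switch to Light (2 → 4). Not NE.
(Moderate, Heavy): Brand 1 can switch to Light (3 → 5). Not NE.
(Moderate, Blitz): Brand 1 can switch to Heavy (-1 → 3). Not NE.
(Heavy, Light): Brand 1 gets 2, best alternative -2; Brand 2 gets 5, best alternative 2. No profitable deviation — NE.
(Heavy, Moderate): Brand 2 can switch to Light (2 → 5). Not NE.
(Heavy, Heavy): Brand 1 can switch to Light (-5 → 5). Not NE.
(Heavy, Blitz): Brand 2 can switch to Light (1 → 5). Not NE.

(Heavy, Light)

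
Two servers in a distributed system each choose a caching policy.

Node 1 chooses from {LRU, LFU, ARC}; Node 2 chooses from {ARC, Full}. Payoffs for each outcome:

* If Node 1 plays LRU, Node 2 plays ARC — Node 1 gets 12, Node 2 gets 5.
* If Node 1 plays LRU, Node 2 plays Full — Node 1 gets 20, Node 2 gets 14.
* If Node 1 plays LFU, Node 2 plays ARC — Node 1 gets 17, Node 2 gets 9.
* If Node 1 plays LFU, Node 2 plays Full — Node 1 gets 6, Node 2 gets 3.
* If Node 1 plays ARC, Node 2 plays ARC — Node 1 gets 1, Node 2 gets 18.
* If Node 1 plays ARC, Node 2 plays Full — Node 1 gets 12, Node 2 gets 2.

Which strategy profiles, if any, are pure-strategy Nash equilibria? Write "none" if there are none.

Pure-strategy Nash equilibria: (LRU, Full), (LFU, ARC)

Node 1 against ARC: payoffs 12, 17, 1 → best response LFU.
Node 1 against Full: payoffs 20, 6, 12 → best response LRU.
Node 2 against LRU: payoffs 5, 14 → best response Full.
Node 2 against LFU: payoffs 9, 3 → best response ARC.
Node 2 against ARC: payoffs 18, 2 → best response ARC.
Mutual best responses: (LRU, Full); (LFU, ARC).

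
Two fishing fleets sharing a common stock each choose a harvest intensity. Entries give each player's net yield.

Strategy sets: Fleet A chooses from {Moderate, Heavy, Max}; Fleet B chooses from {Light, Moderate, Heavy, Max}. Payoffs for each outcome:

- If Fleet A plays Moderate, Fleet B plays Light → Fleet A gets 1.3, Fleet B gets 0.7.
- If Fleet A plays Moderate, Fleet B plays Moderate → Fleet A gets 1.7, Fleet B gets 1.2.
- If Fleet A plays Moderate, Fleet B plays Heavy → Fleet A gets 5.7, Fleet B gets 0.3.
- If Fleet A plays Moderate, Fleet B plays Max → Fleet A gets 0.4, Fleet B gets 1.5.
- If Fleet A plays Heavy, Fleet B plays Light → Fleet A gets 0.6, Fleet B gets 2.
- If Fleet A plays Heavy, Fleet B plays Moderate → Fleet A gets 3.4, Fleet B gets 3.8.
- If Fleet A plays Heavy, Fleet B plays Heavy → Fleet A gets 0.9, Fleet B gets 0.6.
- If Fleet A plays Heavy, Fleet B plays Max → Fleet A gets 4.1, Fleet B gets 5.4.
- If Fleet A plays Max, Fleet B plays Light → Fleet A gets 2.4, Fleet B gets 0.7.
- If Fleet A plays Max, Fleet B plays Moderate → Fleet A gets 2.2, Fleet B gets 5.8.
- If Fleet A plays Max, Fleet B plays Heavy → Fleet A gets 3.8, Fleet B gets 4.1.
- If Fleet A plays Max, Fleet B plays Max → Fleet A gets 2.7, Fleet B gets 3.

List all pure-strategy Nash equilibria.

(Heavy, Max)

For each strategy profile, look for a profitable unilateral deviation.
(Moderate, Light): Fleet A can switch to Max (1.3 → 2.4). Not NE.
(Moderate, Moderate): Fleet A can switch to Heavy (1.7 → 3.4). Not NE.
(Moderate, Heavy): Fleet B can switch to Light (0.3 → 0.7). Not NE.
(Moderate, Max): Fleet A can switch to Heavy (0.4 → 4.1). Not NE.
(Heavy, Light): Fleet A can switch to Moderate (0.6 → 1.3). Not NE.
(Heavy, Moderate): Fleet B can switch to Max (3.8 → 5.4). Not NE.
(Heavy, Heavy): Fleet A can switch to Moderate (0.9 → 5.7). Not NE.
(Heavy, Max): Fleet A gets 4.1, best alternative 2.7; Fleet B gets 5.4, best alternative 3.8. No profitable deviation — NE.
(Max, Light): Fleet B can switch to Moderate (0.7 → 5.8). Not NE.
(Max, Moderate): Fleet A can switch to Heavy (2.2 → 3.4). Not NE.
(Max, Heavy): Fleet A can switch to Moderate (3.8 → 5.7). Not NE.
(The remaining 1 profile has a profitable deviation by the same check.)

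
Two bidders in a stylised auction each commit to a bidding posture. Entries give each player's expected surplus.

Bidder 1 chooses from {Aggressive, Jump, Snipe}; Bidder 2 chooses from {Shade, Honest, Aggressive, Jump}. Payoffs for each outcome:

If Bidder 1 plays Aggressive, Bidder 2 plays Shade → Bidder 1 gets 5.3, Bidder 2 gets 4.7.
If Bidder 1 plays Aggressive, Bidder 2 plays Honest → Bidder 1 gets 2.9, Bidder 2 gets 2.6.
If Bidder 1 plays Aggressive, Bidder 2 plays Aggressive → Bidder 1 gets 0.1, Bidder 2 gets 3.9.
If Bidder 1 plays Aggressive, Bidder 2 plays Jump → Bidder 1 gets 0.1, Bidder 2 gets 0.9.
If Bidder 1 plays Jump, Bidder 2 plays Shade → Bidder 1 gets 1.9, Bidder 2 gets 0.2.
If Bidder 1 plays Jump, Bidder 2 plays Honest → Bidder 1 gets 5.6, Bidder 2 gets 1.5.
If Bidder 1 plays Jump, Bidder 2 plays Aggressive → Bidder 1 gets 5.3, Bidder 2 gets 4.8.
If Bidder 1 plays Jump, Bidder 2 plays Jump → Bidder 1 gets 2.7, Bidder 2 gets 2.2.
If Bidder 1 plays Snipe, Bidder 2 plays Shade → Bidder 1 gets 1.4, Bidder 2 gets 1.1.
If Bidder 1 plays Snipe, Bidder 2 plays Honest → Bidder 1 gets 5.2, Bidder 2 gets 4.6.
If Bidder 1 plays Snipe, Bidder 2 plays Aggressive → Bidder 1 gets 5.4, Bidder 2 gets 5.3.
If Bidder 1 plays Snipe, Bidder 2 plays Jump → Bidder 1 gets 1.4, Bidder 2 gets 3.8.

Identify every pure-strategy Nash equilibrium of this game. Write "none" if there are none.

Bidder 1 against Shade: payoffs 5.3, 1.9, 1.4 → best response Aggressive.
Bidder 1 against Honest: payoffs 2.9, 5.6, 5.2 → best response Jump.
Bidder 1 against Aggressive: payoffs 0.1, 5.3, 5.4 → best response Snipe.
Bidder 1 against Jump: payoffs 0.1, 2.7, 1.4 → best response Jump.
Bidder 2 against Aggressive: payoffs 4.7, 2.6, 3.9, 0.9 → best response Shade.
Bidder 2 against Jump: payoffs 0.2, 1.5, 4.8, 2.2 → best response Aggressive.
Bidder 2 against Snipe: payoffs 1.1, 4.6, 5.3, 3.8 → best response Aggressive.
Mutual best responses: (Aggressive, Shade); (Snipe, Aggressive).

The pure Nash equilibria are (Aggressive, Shade) and (Snipe, Aggressive).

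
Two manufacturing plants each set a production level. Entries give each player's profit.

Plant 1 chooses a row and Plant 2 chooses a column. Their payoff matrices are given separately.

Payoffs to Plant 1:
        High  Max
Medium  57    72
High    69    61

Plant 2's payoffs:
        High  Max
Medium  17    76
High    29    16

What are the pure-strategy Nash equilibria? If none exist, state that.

(Medium, High): Plant 1 can switch to High (57 → 69). Not NE.
(Medium, Max): Plant 1 gets 72, best alternative 61; Plant 2 gets 76, best alternative 17. No profitable deviation — NE.
(High, High): Plant 1 gets 69, best alternative 57; Plant 2 gets 29, best alternative 16. No profitable deviation — NE.
(High, Max): Plant 1 can switch to Medium (61 → 72). Not NE.

Pure-strategy Nash equilibria: (Medium, Max) and (High, High)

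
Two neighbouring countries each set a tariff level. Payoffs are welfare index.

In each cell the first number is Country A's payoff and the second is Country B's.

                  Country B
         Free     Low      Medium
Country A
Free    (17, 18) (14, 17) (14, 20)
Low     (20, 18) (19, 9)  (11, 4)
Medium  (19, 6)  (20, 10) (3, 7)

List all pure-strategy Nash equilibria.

Pure-strategy Nash equilibria: (Free, Medium); (Low, Free); (Medium, Low)

Country A against Free: payoffs 17, 20, 19 → best response Low.
Country A against Low: payoffs 14, 19, 20 → best response Medium.
Country A against Medium: payoffs 14, 11, 3 → best response Free.
Country B against Free: payoffs 18, 17, 20 → best response Medium.
Country B against Low: payoffs 18, 9, 4 → best response Free.
Country B against Medium: payoffs 6, 10, 7 → best response Low.
Mutual best responses: (Free, Medium); (Low, Free); (Medium, Low).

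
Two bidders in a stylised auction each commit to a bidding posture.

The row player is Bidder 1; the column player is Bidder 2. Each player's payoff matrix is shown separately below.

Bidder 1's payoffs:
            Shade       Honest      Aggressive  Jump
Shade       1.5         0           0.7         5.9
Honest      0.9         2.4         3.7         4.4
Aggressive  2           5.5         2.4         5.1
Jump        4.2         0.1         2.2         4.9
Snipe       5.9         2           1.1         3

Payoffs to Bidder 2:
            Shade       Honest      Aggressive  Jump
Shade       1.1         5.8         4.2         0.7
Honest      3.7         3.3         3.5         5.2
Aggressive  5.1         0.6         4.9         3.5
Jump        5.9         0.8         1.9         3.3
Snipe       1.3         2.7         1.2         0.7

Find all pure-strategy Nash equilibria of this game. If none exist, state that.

(Shade, Shade): Bidder 1 can switch to Aggressive (1.5 → 2). Not NE.
(Shade, Honest): Bidder 1 can switch to Honest (0 → 2.4). Not NE.
(Shade, Aggressive): Bidder 1 can switch to Honest (0.7 → 3.7). Not NE.
(Shade, Jump): Bidder 2 can switch to Shade (0.7 → 1.1). Not NE.
(Honest, Shade): Bidder 1 can switch to Shade (0.9 → 1.5). Not NE.
(Honest, Honest): Bidder 1 can switch to Aggressive (2.4 → 5.5). Not NE.
(Honest, Aggressive): Bidder 2 can switch to Shade (3.5 → 3.7). Not NE.
(Honest, Jump): Bidder 1 can switch to Shade (4.4 → 5.9). Not NE.
(Aggressive, Shade): Bidder 1 can switch to Jump (2 → 4.2). Not NE.
(Aggressive, Honest): Bidder 2 can switch to Shade (0.6 → 5.1). Not NE.
(The remaining 10 profiles each have a profitable deviation by the same check.)

This game has no pure Nash equilibrium.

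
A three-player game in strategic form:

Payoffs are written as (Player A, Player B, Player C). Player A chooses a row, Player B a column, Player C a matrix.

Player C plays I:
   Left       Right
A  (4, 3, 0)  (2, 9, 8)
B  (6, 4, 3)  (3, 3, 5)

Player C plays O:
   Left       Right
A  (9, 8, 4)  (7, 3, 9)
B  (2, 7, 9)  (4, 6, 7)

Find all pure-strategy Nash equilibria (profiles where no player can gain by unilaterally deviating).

(A, Left, I): Player A can switch to B (4 → 6). Not NE.
(A, Left, O): Player A gets 9, best alternative 2; Player B gets 8, best alternative 3; Player C gets 4, best alternative 0. No profitable deviation — NE.
(A, Right, I): Player A can switch to B (2 → 3). Not NE.
(A, Right, O): Player B can switch to Left (3 → 8). Not NE.
(B, Left, I): Player C can switch to O (3 → 9). Not NE.
(B, Left, O): Player A can switch to A (2 → 9). Not NE.
(B, Right, I): Player B can switch to Left (3 → 4). Not NE.
(B, Right, O): Player A can switch to A (4 → 7). Not NE.

(A, Left, O)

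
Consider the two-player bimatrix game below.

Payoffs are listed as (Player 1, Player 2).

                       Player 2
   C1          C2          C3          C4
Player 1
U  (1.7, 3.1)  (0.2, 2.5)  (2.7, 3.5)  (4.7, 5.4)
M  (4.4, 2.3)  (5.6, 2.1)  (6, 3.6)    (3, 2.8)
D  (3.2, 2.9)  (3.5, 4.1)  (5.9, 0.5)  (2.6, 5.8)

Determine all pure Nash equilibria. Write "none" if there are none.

The pure Nash equilibria are (U, C4); (M, C3).

(U, C1): Player 1 can switch to M (1.7 → 4.4). Not NE.
(U, C2): Player 1 can switch to M (0.2 → 5.6). Not NE.
(U, C3): Player 1 can switch to M (2.7 → 6). Not NE.
(U, C4): Player 1 gets 4.7, best alternative 3; Player 2 gets 5.4, best alternative 3.5. No profitable deviation — NE.
(M, C1): Player 2 can switch to C3 (2.3 → 3.6). Not NE.
(M, C2): Player 2 can switch to C1 (2.1 → 2.3). Not NE.
(M, C3): Player 1 gets 6, best alternative 5.9; Player 2 gets 3.6, best alternative 2.8. No profitable deviation — NE.
(M, C4): Player 1 can switch to U (3 → 4.7). Not NE.
(D, C1): Player 1 can switch to M (3.2 → 4.4). Not NE.
(D, C2): Player 1 can switch to M (3.5 → 5.6). Not NE.
(D, C3): Player 1 can switch to M (5.9 → 6). Not NE.
(D, C4): Player 1 can switch to U (2.6 → 4.7). Not NE.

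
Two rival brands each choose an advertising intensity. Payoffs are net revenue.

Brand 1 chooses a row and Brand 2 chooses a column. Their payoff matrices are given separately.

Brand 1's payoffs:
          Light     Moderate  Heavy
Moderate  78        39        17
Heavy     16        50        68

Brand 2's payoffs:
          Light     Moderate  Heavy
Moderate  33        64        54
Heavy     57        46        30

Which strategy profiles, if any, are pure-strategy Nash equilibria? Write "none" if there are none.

none

(Moderate, Light): Brand 2 can switch to Moderate (33 → 64). Not NE.
(Moderate, Moderate): Brand 1 can switch to Heavy (39 → 50). Not NE.
(Moderate, Heavy): Brand 1 can switch to Heavy (17 → 68). Not NE.
(Heavy, Light): Brand 1 can switch to Moderate (16 → 78). Not NE.
(Heavy, Moderate): Brand 2 can switch to Light (46 → 57). Not NE.
(Heavy, Heavy): Brand 2 can switch to Light (30 → 57). Not NE.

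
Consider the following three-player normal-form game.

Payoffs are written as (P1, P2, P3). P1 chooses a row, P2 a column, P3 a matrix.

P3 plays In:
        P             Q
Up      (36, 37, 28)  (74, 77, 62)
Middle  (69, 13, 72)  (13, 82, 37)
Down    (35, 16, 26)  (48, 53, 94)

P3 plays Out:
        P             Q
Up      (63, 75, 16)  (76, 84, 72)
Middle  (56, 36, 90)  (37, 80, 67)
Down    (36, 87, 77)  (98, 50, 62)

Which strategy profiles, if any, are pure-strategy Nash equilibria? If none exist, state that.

This game has no pure Nash equilibrium.

P1 against (P, In): payoffs 36, 69, 35 → best response Middle.
P1 against (P, Out): payoffs 63, 56, 36 → best response Up.
P1 against (Q, In): payoffs 74, 13, 48 → best response Up.
P1 against (Q, Out): payoffs 76, 37, 98 → best response Down.
P2 against (Up, In): payoffs 37, 77 → best response Q.
P2 against (Up, Out): payoffs 75, 84 → best response Q.
P2 against (Middle, In): payoffs 13, 82 → best response Q.
P2 against (Middle, Out): payoffs 36, 80 → best response Q.
P2 against (Down, In): payoffs 16, 53 → best response Q.
P2 against (Down, Out): payoffs 87, 50 → best response P.
P3 against (Up, P): payoffs 28, 16 → best response In.
P3 against (Up, Q): payoffs 62, 72 → best response Out.
P3 against (Middle, P): payoffs 72, 90 → best response Out.
P3 against (Middle, Q): payoffs 37, 67 → best response Out.
P3 against (Down, P): payoffs 26, 77 → best response Out.
P3 against (Down, Q): payoffs 94, 62 → best response In.
No profile is a mutual best response for all players.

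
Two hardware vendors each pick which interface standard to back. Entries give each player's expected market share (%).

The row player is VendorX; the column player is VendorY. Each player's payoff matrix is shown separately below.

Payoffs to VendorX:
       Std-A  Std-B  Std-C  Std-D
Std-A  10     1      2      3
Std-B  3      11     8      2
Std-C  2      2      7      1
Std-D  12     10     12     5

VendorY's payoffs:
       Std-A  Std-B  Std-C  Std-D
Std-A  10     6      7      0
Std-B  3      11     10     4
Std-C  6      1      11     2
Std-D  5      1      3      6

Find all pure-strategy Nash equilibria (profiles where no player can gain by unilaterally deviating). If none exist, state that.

(Std-A, Std-A): VendorX can switch to Std-D (10 → 12). Not NE.
(Std-A, Std-B): VendorX can switch to Std-B (1 → 11). Not NE.
(Std-A, Std-C): VendorX can switch to Std-B (2 → 8). Not NE.
(Std-A, Std-D): VendorX can switch to Std-D (3 → 5). Not NE.
(Std-B, Std-A): VendorX can switch to Std-A (3 → 10). Not NE.
(Std-B, Std-B): VendorX gets 11, best alternative 10; VendorY gets 11, best alternative 10. No profitable deviation — NE.
(Std-B, Std-C): VendorX can switch to Std-D (8 → 12). Not NE.
(Std-B, Std-D): VendorX can switch to Std-A (2 → 3). Not NE.
(Std-C, Std-A): VendorX can switch to Std-A (2 → 10). Not NE.
(Std-D, Std-D): VendorX gets 5, best alternative 3; VendorY gets 6, best alternative 5. No profitable deviation — NE.
(The remaining 6 profiles each have a profitable deviation by the same check.)

(Std-B, Std-B); (Std-D, Std-D)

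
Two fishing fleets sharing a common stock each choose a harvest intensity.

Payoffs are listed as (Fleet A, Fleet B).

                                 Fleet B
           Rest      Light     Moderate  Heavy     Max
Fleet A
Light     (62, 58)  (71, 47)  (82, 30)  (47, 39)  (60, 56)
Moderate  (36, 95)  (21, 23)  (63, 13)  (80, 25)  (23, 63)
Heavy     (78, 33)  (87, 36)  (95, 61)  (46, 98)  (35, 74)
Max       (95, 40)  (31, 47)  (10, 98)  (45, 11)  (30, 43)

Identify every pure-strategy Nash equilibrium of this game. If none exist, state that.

(Light, Rest): Fleet A can switch to Heavy (62 → 78). Not NE.
(Light, Light): Fleet A can switch to Heavy (71 → 87). Not NE.
(Light, Moderate): Fleet A can switch to Heavy (82 → 95). Not NE.
(Light, Heavy): Fleet A can switch to Moderate (47 → 80). Not NE.
(Light, Max): Fleet B can switch to Rest (56 → 58). Not NE.
(Moderate, Rest): Fleet A can switch to Light (36 → 62). Not NE.
(Moderate, Light): Fleet A can switch to Light (21 → 71). Not NE.
(Moderate, Moderate): Fleet A can switch to Light (63 → 82). Not NE.
(Moderate, Heavy): Fleet B can switch to Rest (25 → 95). Not NE.
(Moderate, Max): Fleet A can switch to Light (23 → 60). Not NE.
(Heavy, Rest): Fleet A can switch to Max (78 → 95). Not NE.
(Heavy, Light): Fleet B can switch to Moderate (36 → 61). Not NE.
(The remaining 8 profiles each have a profitable deviation by the same check.)

No pure-strategy Nash equilibrium.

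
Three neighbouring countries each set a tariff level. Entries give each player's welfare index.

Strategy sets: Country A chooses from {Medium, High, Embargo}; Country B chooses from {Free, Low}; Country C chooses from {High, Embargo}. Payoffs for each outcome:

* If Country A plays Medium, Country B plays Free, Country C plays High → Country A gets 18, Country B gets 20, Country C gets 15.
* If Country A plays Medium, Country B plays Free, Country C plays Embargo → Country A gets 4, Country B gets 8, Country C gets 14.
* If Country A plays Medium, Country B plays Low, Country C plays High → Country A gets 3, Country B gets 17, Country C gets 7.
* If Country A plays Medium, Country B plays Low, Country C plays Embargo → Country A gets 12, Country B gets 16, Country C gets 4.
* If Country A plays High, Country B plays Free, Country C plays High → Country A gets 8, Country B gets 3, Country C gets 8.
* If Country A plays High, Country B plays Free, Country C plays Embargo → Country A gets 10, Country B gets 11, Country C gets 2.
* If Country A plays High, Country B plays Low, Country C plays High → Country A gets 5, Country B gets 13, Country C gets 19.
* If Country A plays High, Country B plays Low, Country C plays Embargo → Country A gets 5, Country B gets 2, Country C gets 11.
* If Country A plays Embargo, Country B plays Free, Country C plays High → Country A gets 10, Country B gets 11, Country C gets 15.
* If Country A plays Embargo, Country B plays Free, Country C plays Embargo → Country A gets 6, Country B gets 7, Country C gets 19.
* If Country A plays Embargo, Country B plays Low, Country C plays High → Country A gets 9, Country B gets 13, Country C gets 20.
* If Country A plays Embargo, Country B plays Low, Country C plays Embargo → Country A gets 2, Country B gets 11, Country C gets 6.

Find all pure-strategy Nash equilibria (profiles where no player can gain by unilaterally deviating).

Pure-strategy Nash equilibria: (Medium, Free, High); (Embargo, Low, High)

Mark each player's best response to every combination of opponents' strategies; a profile where every player is best-responding is a pure Nash equilibrium.
Country A against (Free, High): payoffs 18, 8, 10 → best response Medium.
Country A against (Free, Embargo): payoffs 4, 10, 6 → best response High.
Country A against (Low, High): payoffs 3, 5, 9 → best response Embargo.
Country A against (Low, Embargo): payoffs 12, 5, 2 → best response Medium.
Country B against (Medium, High): payoffs 20, 17 → best response Free.
Country B against (Medium, Embargo): payoffs 8, 16 → best response Low.
Country B against (High, High): payoffs 3, 13 → best response Low.
Country B against (High, Embargo): payoffs 11, 2 → best response Free.
Country B against (Embargo, High): payoffs 11, 13 → best response Low.
Country B against (Embargo, Embargo): payoffs 7, 11 → best response Low.
Country C against (Medium, Free): payoffs 15, 14 → best response High.
Country C against (Medium, Low): payoffs 7, 4 → best response High.
Country C against (High, Free): payoffs 8, 2 → best response High.
Country C against (High, Low): payoffs 19, 11 → best response High.
Country C against (Embargo, Free): payoffs 15, 19 → best response Embargo.
Country C against (Embargo, Low): payoffs 20, 6 → best response High.
Mutual best responses: (Medium, Free, High); (Embargo, Low, High).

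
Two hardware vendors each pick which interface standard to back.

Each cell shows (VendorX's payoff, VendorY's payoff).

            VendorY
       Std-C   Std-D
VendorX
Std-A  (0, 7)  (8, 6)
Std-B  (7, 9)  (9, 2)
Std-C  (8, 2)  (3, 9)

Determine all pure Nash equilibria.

(Std-A, Std-C): VendorX can switch to Std-B (0 → 7). Not NE.
(Std-A, Std-D): VendorX can switch to Std-B (8 → 9). Not NE.
(Std-B, Std-C): VendorX can switch to Std-C (7 → 8). Not NE.
(Std-B, Std-D): VendorY can switch to Std-C (2 → 9). Not NE.
(Std-C, Std-C): VendorY can switch to Std-D (2 → 9). Not NE.
(Std-C, Std-D): VendorX can switch to Std-A (3 → 8). Not NE.

none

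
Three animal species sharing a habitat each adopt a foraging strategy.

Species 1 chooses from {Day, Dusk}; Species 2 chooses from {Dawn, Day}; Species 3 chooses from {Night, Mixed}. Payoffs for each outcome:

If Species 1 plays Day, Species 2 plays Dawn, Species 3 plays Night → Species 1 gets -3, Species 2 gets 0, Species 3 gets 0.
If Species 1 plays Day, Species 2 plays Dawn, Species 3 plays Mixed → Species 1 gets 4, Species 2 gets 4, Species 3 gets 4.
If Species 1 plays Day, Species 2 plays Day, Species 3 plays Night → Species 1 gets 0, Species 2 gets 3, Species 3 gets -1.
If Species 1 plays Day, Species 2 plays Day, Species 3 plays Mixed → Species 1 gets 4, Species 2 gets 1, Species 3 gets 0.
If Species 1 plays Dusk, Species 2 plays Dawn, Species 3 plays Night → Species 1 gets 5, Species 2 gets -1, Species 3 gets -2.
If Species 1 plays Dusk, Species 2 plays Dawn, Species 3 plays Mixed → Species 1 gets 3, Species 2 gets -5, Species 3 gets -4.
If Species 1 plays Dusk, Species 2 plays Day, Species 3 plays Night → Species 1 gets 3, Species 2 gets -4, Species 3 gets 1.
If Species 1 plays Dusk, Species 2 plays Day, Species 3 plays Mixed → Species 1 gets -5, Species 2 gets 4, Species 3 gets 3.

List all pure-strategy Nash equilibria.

(Day, Dawn, Mixed); (Dusk, Dawn, Night)

For each player, find the best response to each opponent profile; mutual best responses are the pure NE.
Species 1 against (Dawn, Night): payoffs -3, 5 → best response Dusk.
Species 1 against (Dawn, Mixed): payoffs 4, 3 → best response Day.
Species 1 against (Day, Night): payoffs 0, 3 → best response Dusk.
Species 1 against (Day, Mixed): payoffs 4, -5 → best response Day.
Species 2 against (Day, Night): payoffs 0, 3 → best response Day.
Species 2 against (Day, Mixed): payoffs 4, 1 → best response Dawn.
Species 2 against (Dusk, Night): payoffs -1, -4 → best response Dawn.
Species 2 against (Dusk, Mixed): payoffs -5, 4 → best response Day.
Species 3 against (Day, Dawn): payoffs 0, 4 → best response Mixed.
Species 3 against (Day, Day): payoffs -1, 0 → best response Mixed.
Species 3 against (Dusk, Dawn): payoffs -2, -4 → best response Night.
Species 3 against (Dusk, Day): payoffs 1, 3 → best response Mixed.
Mutual best responses: (Day, Dawn, Mixed); (Dusk, Dawn, Night).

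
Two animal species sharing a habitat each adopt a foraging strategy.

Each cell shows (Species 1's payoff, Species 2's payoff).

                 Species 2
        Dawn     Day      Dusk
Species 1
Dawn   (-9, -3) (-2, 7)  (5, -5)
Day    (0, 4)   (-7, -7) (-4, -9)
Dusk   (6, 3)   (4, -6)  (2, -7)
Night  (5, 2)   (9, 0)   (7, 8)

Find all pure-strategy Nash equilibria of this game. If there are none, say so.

(Dusk, Dawn), (Night, Dusk)

Species 1 against Dawn: payoffs -9, 0, 6, 5 → best response Dusk.
Species 1 against Day: payoffs -2, -7, 4, 9 → best response Night.
Species 1 against Dusk: payoffs 5, -4, 2, 7 → best response Night.
Species 2 against Dawn: payoffs -3, 7, -5 → best response Day.
Species 2 against Day: payoffs 4, -7, -9 → best response Dawn.
Species 2 against Dusk: payoffs 3, -6, -7 → best response Dawn.
Species 2 against Night: payoffs 2, 0, 8 → best response Dusk.
Mutual best responses: (Dusk, Dawn); (Night, Dusk).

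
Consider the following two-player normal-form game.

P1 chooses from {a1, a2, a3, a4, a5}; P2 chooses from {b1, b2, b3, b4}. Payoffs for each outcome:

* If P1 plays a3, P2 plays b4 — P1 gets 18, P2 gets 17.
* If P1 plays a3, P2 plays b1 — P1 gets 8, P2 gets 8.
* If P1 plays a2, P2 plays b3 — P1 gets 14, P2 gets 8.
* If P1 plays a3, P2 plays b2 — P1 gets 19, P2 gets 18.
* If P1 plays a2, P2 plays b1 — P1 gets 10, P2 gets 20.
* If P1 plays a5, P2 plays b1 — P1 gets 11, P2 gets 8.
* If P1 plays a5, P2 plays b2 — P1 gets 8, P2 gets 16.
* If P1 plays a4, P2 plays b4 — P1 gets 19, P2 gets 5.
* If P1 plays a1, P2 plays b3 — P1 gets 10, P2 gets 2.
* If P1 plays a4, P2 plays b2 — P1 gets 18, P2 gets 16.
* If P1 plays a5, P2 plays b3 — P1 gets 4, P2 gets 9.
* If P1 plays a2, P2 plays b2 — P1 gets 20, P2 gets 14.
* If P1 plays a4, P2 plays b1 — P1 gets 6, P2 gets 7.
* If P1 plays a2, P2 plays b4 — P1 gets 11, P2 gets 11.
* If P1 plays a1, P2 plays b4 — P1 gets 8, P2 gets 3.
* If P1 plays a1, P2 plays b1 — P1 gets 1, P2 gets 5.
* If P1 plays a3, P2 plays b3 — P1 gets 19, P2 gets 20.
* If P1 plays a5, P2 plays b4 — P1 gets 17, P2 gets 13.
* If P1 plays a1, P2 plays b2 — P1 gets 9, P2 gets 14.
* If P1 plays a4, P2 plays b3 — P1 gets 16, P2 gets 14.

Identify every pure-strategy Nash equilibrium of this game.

P1 against b1: payoffs 1, 10, 8, 6, 11 → best response a5.
P1 against b2: payoffs 9, 20, 19, 18, 8 → best response a2.
P1 against b3: payoffs 10, 14, 19, 16, 4 → best response a3.
P1 against b4: payoffs 8, 11, 18, 19, 17 → best response a4.
P2 against a1: payoffs 5, 14, 2, 3 → best response b2.
P2 against a2: payoffs 20, 14, 8, 11 → best response b1.
P2 against a3: payoffs 8, 18, 20, 17 → best response b3.
P2 against a4: payoffs 7, 16, 14, 5 → best response b2.
P2 against a5: payoffs 8, 16, 9, 13 → best response b2.
Mutual best responses: (a3, b3).

(a3, b3)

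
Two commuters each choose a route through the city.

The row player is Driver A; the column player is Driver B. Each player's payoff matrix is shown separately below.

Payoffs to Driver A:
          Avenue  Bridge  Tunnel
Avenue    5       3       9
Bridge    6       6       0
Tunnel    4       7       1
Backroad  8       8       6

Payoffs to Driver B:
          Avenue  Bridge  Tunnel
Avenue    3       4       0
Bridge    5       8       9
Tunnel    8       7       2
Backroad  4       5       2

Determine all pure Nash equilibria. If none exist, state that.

Check each profile: it is a Nash equilibrium iff no player can strictly gain by switching unilaterally.
(Avenue, Avenue): Driver A can switch to Bridge (5 → 6). Not NE.
(Avenue, Bridge): Driver A can switch to Bridge (3 → 6). Not NE.
(Avenue, Tunnel): Driver B can switch to Avenue (0 → 3). Not NE.
(Bridge, Avenue): Driver A can switch to Backroad (6 → 8). Not NE.
(Bridge, Bridge): Driver A can switch to Tunnel (6 → 7). Not NE.
(Bridge, Tunnel): Driver A can switch to Avenue (0 → 9). Not NE.
(Tunnel, Avenue): Driver A can switch to Avenue (4 → 5). Not NE.
(Tunnel, Bridge): Driver A can switch to Backroad (7 → 8). Not NE.
(Tunnel, Tunnel): Driver A can switch to Avenue (1 → 9). Not NE.
(Backroad, Avenue): Driver B can switch to Bridge (4 → 5). Not NE.
(Backroad, Bridge): Driver A gets 8, best alternative 7; Driver B gets 5, best alternative 4. No profitable deviation — NE.
(Backroad, Tunnel): Driver A can switch to Avenue (6 → 9). Not NE.

(Backroad, Bridge)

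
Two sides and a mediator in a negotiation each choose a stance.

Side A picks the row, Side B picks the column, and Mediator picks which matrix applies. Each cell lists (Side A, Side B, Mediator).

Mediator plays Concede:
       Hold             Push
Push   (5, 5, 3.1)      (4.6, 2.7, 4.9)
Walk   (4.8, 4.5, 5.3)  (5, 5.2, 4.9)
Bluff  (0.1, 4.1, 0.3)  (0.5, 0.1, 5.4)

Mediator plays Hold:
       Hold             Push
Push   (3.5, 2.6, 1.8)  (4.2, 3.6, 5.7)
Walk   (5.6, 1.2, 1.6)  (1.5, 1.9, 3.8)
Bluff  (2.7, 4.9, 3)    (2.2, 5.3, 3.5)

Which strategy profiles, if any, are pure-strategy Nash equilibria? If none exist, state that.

Pure-strategy Nash equilibria: (Push, Hold, Concede), (Push, Push, Hold), (Walk, Push, Concede)

(Push, Hold, Concede): Side A gets 5, best alternative 4.8; Side B gets 5, best alternative 2.7; Mediator gets 3.1, best alternative 1.8. No profitable deviation — NE.
(Push, Hold, Hold): Side A can switch to Walk (3.5 → 5.6). Not NE.
(Push, Push, Concede): Side A can switch to Walk (4.6 → 5). Not NE.
(Push, Push, Hold): Side A gets 4.2, best alternative 2.2; Side B gets 3.6, best alternative 2.6; Mediator gets 5.7, best alternative 4.9. No profitable deviation — NE.
(Walk, Hold, Concede): Side A can switch to Push (4.8 → 5). Not NE.
(Walk, Hold, Hold): Side B can switch to Push (1.2 → 1.9). Not NE.
(Walk, Push, Concede): Side A gets 5, best alternative 4.6; Side B gets 5.2, best alternative 4.5; Mediator gets 4.9, best alternative 3.8. No profitable deviation — NE.
(Walk, Push, Hold): Side A can switch to Push (1.5 → 4.2). Not NE.
(Bluff, Hold, Concede): Side A can switch to Push (0.1 → 5). Not NE.
(The remaining 3 profiles each have a profitable deviation by the same check.)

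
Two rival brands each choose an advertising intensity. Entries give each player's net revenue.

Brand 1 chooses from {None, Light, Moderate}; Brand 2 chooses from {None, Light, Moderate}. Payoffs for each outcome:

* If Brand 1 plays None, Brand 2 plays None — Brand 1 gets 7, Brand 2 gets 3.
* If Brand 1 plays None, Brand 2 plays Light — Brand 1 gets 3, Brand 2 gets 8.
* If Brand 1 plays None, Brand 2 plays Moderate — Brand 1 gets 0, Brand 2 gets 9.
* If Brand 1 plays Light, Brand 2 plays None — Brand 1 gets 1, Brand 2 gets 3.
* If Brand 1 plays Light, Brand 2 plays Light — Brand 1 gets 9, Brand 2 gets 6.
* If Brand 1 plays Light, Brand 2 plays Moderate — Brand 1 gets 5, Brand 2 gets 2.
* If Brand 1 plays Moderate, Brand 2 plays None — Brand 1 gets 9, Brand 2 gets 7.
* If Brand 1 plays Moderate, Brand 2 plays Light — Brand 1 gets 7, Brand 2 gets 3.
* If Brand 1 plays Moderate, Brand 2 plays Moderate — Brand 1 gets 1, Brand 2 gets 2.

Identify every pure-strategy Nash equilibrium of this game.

Mark each player's best response to every combination of opponents' strategies; a profile where every player is best-responding is a pure Nash equilibrium.
Brand 1 against None: payoffs 7, 1, 9 → best response Moderate.
Brand 1 against Light: payoffs 3, 9, 7 → best response Light.
Brand 1 against Moderate: payoffs 0, 5, 1 → best response Light.
Brand 2 against None: payoffs 3, 8, 9 → best response Moderate.
Brand 2 against Light: payoffs 3, 6, 2 → best response Light.
Brand 2 against Moderate: payoffs 7, 3, 2 → best response None.
Mutual best responses: (Light, Light); (Moderate, None).

The pure Nash equilibria are (Light, Light), (Moderate, None).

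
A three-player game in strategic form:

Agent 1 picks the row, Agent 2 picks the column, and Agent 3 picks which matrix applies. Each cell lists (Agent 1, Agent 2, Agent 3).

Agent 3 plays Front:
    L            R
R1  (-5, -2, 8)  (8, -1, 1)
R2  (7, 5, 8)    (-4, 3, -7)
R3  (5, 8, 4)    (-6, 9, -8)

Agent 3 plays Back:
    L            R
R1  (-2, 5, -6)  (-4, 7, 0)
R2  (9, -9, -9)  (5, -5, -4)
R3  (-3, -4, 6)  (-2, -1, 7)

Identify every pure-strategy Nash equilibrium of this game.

For each strategy profile, look for a profitable unilateral deviation.
(R1, L, Front): Agent 1 can switch to R2 (-5 → 7). Not NE.
(R1, L, Back): Agent 1 can switch to R2 (-2 → 9). Not NE.
(R1, R, Front): Agent 1 gets 8, best alternative -4; Agent 2 gets -1, best alternative -2; Agent 3 gets 1, best alternative 0. No profitable deviation — NE.
(R1, R, Back): Agent 1 can switch to R2 (-4 → 5). Not NE.
(R2, L, Front): Agent 1 gets 7, best alternative 5; Agent 2 gets 5, best alternative 3; Agent 3 gets 8, best alternative -9. No profitable deviation — NE.
(R2, L, Back): Agent 2 can switch to R (-9 → -5). Not NE.
(R2, R, Front): Agent 1 can switch to R1 (-4 → 8). Not NE.
(R2, R, Back): Agent 1 gets 5, best alternative -2; Agent 2 gets -5, best alternative -9; Agent 3 gets -4, best alternative -7. No profitable deviation — NE.
(R3, L, Front): Agent 1 can switch to R2 (5 → 7). Not NE.
(The remaining 3 profiles each have a profitable deviation by the same check.)

The pure Nash equilibria are (R1, R, Front) and (R2, L, Front) and (R2, R, Back).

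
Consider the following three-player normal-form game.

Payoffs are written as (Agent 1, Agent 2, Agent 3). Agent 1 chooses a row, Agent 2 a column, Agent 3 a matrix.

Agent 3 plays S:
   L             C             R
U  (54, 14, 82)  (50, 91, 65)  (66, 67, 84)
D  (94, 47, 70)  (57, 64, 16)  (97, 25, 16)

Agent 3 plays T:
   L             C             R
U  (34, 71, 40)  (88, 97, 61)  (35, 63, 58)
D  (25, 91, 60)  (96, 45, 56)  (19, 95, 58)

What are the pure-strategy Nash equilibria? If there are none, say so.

There is no pure-strategy Nash equilibrium.

(U, L, S): Agent 1 can switch to D (54 → 94). Not NE.
(U, L, T): Agent 2 can switch to C (71 → 97). Not NE.
(U, C, S): Agent 1 can switch to D (50 → 57). Not NE.
(U, C, T): Agent 1 can switch to D (88 → 96). Not NE.
(U, R, S): Agent 1 can switch to D (66 → 97). Not NE.
(U, R, T): Agent 2 can switch to L (63 → 71). Not NE.
(D, L, S): Agent 2 can switch to C (47 → 64). Not NE.
(D, L, T): Agent 1 can switch to U (25 → 34). Not NE.
(The remaining 4 profiles each have a profitable deviation by the same check.)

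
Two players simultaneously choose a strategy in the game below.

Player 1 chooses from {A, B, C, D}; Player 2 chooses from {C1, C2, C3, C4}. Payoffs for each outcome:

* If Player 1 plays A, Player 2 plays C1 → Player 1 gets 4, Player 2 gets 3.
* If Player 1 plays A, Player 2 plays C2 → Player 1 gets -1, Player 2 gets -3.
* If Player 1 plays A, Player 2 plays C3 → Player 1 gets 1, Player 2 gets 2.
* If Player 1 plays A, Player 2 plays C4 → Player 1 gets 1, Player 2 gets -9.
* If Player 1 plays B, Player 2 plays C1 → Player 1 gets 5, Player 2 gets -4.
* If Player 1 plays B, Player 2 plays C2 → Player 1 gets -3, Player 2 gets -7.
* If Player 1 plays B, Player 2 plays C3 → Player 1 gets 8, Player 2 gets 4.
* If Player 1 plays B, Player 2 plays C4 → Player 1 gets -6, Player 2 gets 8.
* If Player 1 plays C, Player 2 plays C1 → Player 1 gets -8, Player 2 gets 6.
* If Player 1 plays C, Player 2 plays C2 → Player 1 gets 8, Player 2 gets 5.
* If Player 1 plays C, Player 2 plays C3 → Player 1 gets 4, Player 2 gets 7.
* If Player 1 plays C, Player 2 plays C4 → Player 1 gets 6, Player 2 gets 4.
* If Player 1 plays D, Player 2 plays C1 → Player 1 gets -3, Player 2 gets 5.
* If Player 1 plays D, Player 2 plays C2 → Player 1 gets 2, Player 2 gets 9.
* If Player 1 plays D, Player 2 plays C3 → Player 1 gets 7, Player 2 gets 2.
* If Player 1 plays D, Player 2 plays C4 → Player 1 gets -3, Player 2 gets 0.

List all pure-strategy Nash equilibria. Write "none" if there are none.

For each strategy profile, look for a profitable unilateral deviation.
(A, C1): Player 1 can switch to B (4 → 5). Not NE.
(A, C2): Player 1 can switch to C (-1 → 8). Not NE.
(A, C3): Player 1 can switch to B (1 → 8). Not NE.
(A, C4): Player 1 can switch to C (1 → 6). Not NE.
(B, C1): Player 2 can switch to C3 (-4 → 4). Not NE.
(B, C2): Player 1 can switch to A (-3 → -1). Not NE.
(B, C3): Player 2 can switch to C4 (4 → 8). Not NE.
(B, C4): Player 1 can switch to A (-6 → 1). Not NE.
(The remaining 8 profiles each have a profitable deviation by the same check.)

No pure-strategy Nash equilibrium.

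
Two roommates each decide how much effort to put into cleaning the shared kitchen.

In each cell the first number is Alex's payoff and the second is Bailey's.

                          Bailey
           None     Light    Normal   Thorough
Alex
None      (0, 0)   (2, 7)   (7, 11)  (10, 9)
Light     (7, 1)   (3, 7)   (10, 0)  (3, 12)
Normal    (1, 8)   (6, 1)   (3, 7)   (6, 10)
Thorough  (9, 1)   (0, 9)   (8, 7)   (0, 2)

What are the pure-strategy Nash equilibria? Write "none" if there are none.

none

(None, None): Alex can switch to Light (0 → 7). Not NE.
(None, Light): Alex can switch to Light (2 → 3). Not NE.
(None, Normal): Alex can switch to Light (7 → 10). Not NE.
(None, Thorough): Bailey can switch to Normal (9 → 11). Not NE.
(Light, None): Alex can switch to Thorough (7 → 9). Not NE.
(Light, Light): Alex can switch to Normal (3 → 6). Not NE.
(The remaining 10 profiles each have a profitable deviation by the same check.)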